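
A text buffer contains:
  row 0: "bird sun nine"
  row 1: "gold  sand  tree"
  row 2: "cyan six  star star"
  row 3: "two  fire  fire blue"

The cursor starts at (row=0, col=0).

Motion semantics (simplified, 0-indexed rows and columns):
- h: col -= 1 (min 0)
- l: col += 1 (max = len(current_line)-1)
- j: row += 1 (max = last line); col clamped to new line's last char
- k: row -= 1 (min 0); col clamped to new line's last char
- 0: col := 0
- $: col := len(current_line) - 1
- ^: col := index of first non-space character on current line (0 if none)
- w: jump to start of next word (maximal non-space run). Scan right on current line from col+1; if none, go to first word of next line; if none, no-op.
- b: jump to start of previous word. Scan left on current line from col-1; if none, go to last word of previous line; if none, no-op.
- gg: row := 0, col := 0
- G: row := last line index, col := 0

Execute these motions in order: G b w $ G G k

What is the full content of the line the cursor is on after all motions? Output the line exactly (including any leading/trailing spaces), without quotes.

Answer: cyan six  star star

Derivation:
After 1 (G): row=3 col=0 char='t'
After 2 (b): row=2 col=15 char='s'
After 3 (w): row=3 col=0 char='t'
After 4 ($): row=3 col=19 char='e'
After 5 (G): row=3 col=0 char='t'
After 6 (G): row=3 col=0 char='t'
After 7 (k): row=2 col=0 char='c'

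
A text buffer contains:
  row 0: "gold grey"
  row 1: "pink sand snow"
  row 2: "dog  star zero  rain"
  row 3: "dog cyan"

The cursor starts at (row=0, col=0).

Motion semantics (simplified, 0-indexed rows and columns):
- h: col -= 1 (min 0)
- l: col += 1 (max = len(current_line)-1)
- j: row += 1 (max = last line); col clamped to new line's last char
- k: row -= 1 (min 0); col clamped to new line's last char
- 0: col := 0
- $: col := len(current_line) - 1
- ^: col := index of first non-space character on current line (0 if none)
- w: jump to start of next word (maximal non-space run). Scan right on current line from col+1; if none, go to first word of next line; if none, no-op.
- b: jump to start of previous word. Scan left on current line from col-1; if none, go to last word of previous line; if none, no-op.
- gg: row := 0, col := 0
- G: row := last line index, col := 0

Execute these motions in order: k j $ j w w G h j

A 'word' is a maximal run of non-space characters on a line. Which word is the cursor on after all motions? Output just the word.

Answer: dog

Derivation:
After 1 (k): row=0 col=0 char='g'
After 2 (j): row=1 col=0 char='p'
After 3 ($): row=1 col=13 char='w'
After 4 (j): row=2 col=13 char='o'
After 5 (w): row=2 col=16 char='r'
After 6 (w): row=3 col=0 char='d'
After 7 (G): row=3 col=0 char='d'
After 8 (h): row=3 col=0 char='d'
After 9 (j): row=3 col=0 char='d'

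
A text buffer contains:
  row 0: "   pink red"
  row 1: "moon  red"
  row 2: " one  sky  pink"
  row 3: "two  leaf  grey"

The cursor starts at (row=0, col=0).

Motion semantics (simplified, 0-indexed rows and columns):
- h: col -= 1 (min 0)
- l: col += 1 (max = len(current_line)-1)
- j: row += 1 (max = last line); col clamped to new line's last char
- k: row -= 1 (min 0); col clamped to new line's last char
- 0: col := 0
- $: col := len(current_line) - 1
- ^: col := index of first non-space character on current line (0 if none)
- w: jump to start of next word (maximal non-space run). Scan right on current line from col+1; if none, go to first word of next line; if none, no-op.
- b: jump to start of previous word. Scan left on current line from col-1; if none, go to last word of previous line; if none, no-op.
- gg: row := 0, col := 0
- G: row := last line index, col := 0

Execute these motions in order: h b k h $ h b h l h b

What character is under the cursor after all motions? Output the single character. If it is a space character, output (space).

Answer: p

Derivation:
After 1 (h): row=0 col=0 char='_'
After 2 (b): row=0 col=0 char='_'
After 3 (k): row=0 col=0 char='_'
After 4 (h): row=0 col=0 char='_'
After 5 ($): row=0 col=10 char='d'
After 6 (h): row=0 col=9 char='e'
After 7 (b): row=0 col=8 char='r'
After 8 (h): row=0 col=7 char='_'
After 9 (l): row=0 col=8 char='r'
After 10 (h): row=0 col=7 char='_'
After 11 (b): row=0 col=3 char='p'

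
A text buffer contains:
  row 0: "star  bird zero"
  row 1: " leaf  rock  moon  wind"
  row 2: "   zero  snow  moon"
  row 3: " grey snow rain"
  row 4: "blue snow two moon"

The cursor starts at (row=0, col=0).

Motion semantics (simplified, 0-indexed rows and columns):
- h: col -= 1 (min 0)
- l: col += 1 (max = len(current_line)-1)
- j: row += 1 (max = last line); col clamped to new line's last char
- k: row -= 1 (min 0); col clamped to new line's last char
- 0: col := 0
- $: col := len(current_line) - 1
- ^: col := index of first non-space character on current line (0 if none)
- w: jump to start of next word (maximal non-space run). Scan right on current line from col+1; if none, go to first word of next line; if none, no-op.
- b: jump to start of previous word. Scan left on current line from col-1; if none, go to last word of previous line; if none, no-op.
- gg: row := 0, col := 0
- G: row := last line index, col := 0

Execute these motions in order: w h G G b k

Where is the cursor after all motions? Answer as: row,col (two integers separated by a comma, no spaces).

Answer: 2,11

Derivation:
After 1 (w): row=0 col=6 char='b'
After 2 (h): row=0 col=5 char='_'
After 3 (G): row=4 col=0 char='b'
After 4 (G): row=4 col=0 char='b'
After 5 (b): row=3 col=11 char='r'
After 6 (k): row=2 col=11 char='o'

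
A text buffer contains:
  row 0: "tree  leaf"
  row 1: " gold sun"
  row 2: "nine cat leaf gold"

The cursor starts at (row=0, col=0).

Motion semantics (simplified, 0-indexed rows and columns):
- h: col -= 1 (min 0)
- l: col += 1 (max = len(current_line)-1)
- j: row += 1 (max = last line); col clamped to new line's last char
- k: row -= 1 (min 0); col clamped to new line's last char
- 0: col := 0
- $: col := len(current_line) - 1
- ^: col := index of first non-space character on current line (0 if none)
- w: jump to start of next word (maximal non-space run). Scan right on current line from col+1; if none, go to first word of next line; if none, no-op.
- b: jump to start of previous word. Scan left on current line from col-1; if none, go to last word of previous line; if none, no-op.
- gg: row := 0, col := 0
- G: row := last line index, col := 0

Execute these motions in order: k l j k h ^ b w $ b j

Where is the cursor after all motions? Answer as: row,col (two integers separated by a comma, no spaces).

After 1 (k): row=0 col=0 char='t'
After 2 (l): row=0 col=1 char='r'
After 3 (j): row=1 col=1 char='g'
After 4 (k): row=0 col=1 char='r'
After 5 (h): row=0 col=0 char='t'
After 6 (^): row=0 col=0 char='t'
After 7 (b): row=0 col=0 char='t'
After 8 (w): row=0 col=6 char='l'
After 9 ($): row=0 col=9 char='f'
After 10 (b): row=0 col=6 char='l'
After 11 (j): row=1 col=6 char='s'

Answer: 1,6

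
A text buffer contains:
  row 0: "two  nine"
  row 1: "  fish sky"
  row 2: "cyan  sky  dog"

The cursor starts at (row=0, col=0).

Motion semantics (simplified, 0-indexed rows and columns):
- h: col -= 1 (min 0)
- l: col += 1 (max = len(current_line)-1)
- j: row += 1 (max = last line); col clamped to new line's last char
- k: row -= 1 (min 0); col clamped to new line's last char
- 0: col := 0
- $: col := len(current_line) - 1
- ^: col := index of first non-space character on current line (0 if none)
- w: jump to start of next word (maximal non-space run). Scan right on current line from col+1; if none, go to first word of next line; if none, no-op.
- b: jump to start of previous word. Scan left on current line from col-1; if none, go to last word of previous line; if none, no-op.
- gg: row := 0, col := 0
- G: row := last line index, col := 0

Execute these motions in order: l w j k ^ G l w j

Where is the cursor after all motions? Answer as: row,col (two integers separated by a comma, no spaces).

Answer: 2,6

Derivation:
After 1 (l): row=0 col=1 char='w'
After 2 (w): row=0 col=5 char='n'
After 3 (j): row=1 col=5 char='h'
After 4 (k): row=0 col=5 char='n'
After 5 (^): row=0 col=0 char='t'
After 6 (G): row=2 col=0 char='c'
After 7 (l): row=2 col=1 char='y'
After 8 (w): row=2 col=6 char='s'
After 9 (j): row=2 col=6 char='s'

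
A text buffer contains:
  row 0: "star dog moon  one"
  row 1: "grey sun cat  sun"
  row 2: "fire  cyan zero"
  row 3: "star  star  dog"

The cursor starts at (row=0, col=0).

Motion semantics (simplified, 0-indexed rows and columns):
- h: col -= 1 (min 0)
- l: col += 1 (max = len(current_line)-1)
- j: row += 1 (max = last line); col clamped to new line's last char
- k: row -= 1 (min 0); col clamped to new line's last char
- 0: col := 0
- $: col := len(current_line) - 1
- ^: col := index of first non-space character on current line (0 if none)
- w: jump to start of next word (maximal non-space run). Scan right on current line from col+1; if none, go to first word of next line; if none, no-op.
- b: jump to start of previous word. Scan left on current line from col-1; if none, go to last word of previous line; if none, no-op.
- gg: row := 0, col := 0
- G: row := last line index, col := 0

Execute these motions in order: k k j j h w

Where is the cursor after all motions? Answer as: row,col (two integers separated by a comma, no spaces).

After 1 (k): row=0 col=0 char='s'
After 2 (k): row=0 col=0 char='s'
After 3 (j): row=1 col=0 char='g'
After 4 (j): row=2 col=0 char='f'
After 5 (h): row=2 col=0 char='f'
After 6 (w): row=2 col=6 char='c'

Answer: 2,6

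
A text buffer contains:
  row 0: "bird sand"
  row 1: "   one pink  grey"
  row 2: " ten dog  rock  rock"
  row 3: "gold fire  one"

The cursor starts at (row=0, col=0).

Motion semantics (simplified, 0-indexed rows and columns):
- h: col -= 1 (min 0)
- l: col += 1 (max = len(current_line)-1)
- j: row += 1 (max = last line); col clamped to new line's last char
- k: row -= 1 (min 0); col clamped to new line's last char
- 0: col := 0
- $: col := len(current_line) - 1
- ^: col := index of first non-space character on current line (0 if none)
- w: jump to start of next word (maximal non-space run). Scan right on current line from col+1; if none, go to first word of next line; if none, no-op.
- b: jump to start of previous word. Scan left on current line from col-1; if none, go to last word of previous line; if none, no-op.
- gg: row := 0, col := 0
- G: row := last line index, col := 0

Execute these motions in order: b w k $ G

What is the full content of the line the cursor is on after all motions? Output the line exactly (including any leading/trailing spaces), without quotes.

After 1 (b): row=0 col=0 char='b'
After 2 (w): row=0 col=5 char='s'
After 3 (k): row=0 col=5 char='s'
After 4 ($): row=0 col=8 char='d'
After 5 (G): row=3 col=0 char='g'

Answer: gold fire  one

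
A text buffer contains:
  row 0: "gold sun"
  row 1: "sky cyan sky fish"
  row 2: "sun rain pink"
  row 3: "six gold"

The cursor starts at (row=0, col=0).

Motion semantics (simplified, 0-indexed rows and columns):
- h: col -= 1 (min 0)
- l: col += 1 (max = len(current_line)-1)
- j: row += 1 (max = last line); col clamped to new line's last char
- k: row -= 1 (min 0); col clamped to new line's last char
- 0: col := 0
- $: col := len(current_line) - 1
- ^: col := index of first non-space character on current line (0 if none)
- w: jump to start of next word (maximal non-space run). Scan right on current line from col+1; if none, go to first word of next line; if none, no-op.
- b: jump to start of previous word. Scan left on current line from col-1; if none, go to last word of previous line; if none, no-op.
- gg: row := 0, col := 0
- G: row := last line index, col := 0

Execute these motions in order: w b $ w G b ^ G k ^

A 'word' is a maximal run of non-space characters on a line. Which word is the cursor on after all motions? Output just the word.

After 1 (w): row=0 col=5 char='s'
After 2 (b): row=0 col=0 char='g'
After 3 ($): row=0 col=7 char='n'
After 4 (w): row=1 col=0 char='s'
After 5 (G): row=3 col=0 char='s'
After 6 (b): row=2 col=9 char='p'
After 7 (^): row=2 col=0 char='s'
After 8 (G): row=3 col=0 char='s'
After 9 (k): row=2 col=0 char='s'
After 10 (^): row=2 col=0 char='s'

Answer: sun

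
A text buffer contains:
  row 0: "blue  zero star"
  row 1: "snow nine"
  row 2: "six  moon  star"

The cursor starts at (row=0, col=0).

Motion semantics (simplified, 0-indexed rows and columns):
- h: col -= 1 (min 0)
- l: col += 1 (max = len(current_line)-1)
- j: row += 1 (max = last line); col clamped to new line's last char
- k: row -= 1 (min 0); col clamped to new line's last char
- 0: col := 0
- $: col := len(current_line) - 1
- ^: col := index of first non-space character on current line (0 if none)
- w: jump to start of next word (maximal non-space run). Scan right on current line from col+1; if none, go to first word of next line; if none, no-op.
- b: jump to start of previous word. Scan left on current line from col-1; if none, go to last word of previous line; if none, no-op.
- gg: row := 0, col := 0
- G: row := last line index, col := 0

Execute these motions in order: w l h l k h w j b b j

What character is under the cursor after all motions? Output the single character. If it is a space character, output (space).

Answer: s

Derivation:
After 1 (w): row=0 col=6 char='z'
After 2 (l): row=0 col=7 char='e'
After 3 (h): row=0 col=6 char='z'
After 4 (l): row=0 col=7 char='e'
After 5 (k): row=0 col=7 char='e'
After 6 (h): row=0 col=6 char='z'
After 7 (w): row=0 col=11 char='s'
After 8 (j): row=1 col=8 char='e'
After 9 (b): row=1 col=5 char='n'
After 10 (b): row=1 col=0 char='s'
After 11 (j): row=2 col=0 char='s'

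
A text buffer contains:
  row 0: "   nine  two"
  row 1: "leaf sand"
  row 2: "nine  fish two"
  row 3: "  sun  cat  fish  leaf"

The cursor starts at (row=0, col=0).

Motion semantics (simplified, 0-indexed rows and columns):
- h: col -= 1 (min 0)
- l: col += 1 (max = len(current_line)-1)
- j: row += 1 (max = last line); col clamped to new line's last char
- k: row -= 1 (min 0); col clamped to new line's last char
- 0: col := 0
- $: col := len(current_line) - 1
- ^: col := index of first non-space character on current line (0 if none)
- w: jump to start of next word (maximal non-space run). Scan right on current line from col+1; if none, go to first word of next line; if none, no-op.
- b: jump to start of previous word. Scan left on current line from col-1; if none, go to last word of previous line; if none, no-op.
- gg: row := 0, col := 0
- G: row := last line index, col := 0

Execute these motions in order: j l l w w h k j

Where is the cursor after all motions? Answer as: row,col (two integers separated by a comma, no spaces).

Answer: 2,0

Derivation:
After 1 (j): row=1 col=0 char='l'
After 2 (l): row=1 col=1 char='e'
After 3 (l): row=1 col=2 char='a'
After 4 (w): row=1 col=5 char='s'
After 5 (w): row=2 col=0 char='n'
After 6 (h): row=2 col=0 char='n'
After 7 (k): row=1 col=0 char='l'
After 8 (j): row=2 col=0 char='n'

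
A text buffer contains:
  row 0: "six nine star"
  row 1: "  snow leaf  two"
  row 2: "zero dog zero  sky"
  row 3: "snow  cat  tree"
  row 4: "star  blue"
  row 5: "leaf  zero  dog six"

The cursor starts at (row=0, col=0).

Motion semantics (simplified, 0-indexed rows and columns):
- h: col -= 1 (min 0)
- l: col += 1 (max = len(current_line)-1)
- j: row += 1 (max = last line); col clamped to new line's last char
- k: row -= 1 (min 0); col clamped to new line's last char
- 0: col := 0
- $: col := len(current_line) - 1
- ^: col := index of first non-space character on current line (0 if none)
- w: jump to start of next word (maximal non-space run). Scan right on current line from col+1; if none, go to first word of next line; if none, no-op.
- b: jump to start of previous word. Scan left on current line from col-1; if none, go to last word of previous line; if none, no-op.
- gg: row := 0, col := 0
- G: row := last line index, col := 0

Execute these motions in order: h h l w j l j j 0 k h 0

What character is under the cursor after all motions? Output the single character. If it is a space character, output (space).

After 1 (h): row=0 col=0 char='s'
After 2 (h): row=0 col=0 char='s'
After 3 (l): row=0 col=1 char='i'
After 4 (w): row=0 col=4 char='n'
After 5 (j): row=1 col=4 char='o'
After 6 (l): row=1 col=5 char='w'
After 7 (j): row=2 col=5 char='d'
After 8 (j): row=3 col=5 char='_'
After 9 (0): row=3 col=0 char='s'
After 10 (k): row=2 col=0 char='z'
After 11 (h): row=2 col=0 char='z'
After 12 (0): row=2 col=0 char='z'

Answer: z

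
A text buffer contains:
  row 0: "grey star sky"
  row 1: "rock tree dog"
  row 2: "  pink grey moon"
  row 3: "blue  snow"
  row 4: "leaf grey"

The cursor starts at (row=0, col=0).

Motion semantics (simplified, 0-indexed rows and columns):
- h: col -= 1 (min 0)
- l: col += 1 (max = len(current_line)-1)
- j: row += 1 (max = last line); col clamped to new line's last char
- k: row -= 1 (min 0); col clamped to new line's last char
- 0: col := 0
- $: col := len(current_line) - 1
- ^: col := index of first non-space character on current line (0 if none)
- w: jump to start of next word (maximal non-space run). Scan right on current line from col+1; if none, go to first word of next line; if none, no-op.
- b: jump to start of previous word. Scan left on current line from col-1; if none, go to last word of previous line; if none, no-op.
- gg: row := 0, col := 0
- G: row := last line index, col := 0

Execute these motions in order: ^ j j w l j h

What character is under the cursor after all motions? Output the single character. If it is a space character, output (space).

Answer: u

Derivation:
After 1 (^): row=0 col=0 char='g'
After 2 (j): row=1 col=0 char='r'
After 3 (j): row=2 col=0 char='_'
After 4 (w): row=2 col=2 char='p'
After 5 (l): row=2 col=3 char='i'
After 6 (j): row=3 col=3 char='e'
After 7 (h): row=3 col=2 char='u'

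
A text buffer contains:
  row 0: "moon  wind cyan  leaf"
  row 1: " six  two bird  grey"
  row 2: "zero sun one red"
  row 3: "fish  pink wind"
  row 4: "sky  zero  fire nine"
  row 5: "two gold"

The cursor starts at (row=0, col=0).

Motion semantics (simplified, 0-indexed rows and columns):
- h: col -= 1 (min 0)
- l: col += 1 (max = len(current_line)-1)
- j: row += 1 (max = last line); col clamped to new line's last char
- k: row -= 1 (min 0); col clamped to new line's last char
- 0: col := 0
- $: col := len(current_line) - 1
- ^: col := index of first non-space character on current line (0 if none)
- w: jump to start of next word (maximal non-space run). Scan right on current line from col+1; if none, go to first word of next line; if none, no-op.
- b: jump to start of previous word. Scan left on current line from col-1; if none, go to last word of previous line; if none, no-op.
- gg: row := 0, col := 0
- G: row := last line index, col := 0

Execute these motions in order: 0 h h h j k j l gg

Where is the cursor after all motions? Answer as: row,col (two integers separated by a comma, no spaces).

After 1 (0): row=0 col=0 char='m'
After 2 (h): row=0 col=0 char='m'
After 3 (h): row=0 col=0 char='m'
After 4 (h): row=0 col=0 char='m'
After 5 (j): row=1 col=0 char='_'
After 6 (k): row=0 col=0 char='m'
After 7 (j): row=1 col=0 char='_'
After 8 (l): row=1 col=1 char='s'
After 9 (gg): row=0 col=0 char='m'

Answer: 0,0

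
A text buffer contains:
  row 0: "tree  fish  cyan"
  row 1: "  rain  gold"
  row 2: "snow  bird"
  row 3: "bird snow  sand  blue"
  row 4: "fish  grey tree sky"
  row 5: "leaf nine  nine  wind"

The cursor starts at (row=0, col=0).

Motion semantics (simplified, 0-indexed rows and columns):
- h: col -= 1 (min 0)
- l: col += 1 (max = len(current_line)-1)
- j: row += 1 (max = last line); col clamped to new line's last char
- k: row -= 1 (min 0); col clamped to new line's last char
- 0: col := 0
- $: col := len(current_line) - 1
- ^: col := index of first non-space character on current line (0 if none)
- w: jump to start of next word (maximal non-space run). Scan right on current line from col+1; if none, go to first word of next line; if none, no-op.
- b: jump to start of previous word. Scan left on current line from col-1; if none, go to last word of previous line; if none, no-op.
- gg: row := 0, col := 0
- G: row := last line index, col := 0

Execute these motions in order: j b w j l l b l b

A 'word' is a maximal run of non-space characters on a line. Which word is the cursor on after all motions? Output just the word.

Answer: snow

Derivation:
After 1 (j): row=1 col=0 char='_'
After 2 (b): row=0 col=12 char='c'
After 3 (w): row=1 col=2 char='r'
After 4 (j): row=2 col=2 char='o'
After 5 (l): row=2 col=3 char='w'
After 6 (l): row=2 col=4 char='_'
After 7 (b): row=2 col=0 char='s'
After 8 (l): row=2 col=1 char='n'
After 9 (b): row=2 col=0 char='s'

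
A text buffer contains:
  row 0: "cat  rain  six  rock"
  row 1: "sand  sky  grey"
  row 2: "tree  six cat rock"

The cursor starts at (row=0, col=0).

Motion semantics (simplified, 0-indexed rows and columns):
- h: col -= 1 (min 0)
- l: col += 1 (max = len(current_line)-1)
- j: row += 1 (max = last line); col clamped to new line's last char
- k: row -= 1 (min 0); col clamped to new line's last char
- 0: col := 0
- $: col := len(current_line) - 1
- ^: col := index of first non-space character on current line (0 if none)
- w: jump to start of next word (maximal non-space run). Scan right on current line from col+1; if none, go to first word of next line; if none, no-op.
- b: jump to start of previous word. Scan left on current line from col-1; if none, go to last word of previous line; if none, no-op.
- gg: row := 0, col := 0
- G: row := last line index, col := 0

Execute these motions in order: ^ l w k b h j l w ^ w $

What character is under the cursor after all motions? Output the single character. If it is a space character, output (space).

After 1 (^): row=0 col=0 char='c'
After 2 (l): row=0 col=1 char='a'
After 3 (w): row=0 col=5 char='r'
After 4 (k): row=0 col=5 char='r'
After 5 (b): row=0 col=0 char='c'
After 6 (h): row=0 col=0 char='c'
After 7 (j): row=1 col=0 char='s'
After 8 (l): row=1 col=1 char='a'
After 9 (w): row=1 col=6 char='s'
After 10 (^): row=1 col=0 char='s'
After 11 (w): row=1 col=6 char='s'
After 12 ($): row=1 col=14 char='y'

Answer: y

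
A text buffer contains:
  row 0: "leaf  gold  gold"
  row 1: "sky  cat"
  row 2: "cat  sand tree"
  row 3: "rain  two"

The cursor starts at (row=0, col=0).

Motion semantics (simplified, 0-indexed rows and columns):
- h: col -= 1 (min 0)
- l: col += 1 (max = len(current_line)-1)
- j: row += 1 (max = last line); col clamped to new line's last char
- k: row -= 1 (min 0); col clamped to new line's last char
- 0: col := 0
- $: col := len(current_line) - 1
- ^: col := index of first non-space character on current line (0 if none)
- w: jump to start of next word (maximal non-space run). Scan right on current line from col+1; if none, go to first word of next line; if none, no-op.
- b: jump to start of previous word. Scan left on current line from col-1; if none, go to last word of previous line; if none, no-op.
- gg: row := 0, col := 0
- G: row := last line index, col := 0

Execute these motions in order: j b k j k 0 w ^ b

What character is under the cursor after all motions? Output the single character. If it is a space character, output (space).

After 1 (j): row=1 col=0 char='s'
After 2 (b): row=0 col=12 char='g'
After 3 (k): row=0 col=12 char='g'
After 4 (j): row=1 col=7 char='t'
After 5 (k): row=0 col=7 char='o'
After 6 (0): row=0 col=0 char='l'
After 7 (w): row=0 col=6 char='g'
After 8 (^): row=0 col=0 char='l'
After 9 (b): row=0 col=0 char='l'

Answer: l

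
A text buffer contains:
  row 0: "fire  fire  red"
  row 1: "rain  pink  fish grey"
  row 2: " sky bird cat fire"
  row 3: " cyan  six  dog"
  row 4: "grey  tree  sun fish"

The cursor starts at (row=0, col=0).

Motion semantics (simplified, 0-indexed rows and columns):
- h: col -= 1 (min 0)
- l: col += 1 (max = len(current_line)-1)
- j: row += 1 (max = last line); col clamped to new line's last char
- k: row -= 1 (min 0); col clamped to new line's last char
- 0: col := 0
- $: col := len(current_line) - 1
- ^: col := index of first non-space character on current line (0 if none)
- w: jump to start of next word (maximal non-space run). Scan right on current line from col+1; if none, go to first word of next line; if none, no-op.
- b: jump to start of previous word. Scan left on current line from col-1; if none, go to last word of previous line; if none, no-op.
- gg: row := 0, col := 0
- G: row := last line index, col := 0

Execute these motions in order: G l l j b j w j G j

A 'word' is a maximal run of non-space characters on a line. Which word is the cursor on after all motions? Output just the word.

After 1 (G): row=4 col=0 char='g'
After 2 (l): row=4 col=1 char='r'
After 3 (l): row=4 col=2 char='e'
After 4 (j): row=4 col=2 char='e'
After 5 (b): row=4 col=0 char='g'
After 6 (j): row=4 col=0 char='g'
After 7 (w): row=4 col=6 char='t'
After 8 (j): row=4 col=6 char='t'
After 9 (G): row=4 col=0 char='g'
After 10 (j): row=4 col=0 char='g'

Answer: grey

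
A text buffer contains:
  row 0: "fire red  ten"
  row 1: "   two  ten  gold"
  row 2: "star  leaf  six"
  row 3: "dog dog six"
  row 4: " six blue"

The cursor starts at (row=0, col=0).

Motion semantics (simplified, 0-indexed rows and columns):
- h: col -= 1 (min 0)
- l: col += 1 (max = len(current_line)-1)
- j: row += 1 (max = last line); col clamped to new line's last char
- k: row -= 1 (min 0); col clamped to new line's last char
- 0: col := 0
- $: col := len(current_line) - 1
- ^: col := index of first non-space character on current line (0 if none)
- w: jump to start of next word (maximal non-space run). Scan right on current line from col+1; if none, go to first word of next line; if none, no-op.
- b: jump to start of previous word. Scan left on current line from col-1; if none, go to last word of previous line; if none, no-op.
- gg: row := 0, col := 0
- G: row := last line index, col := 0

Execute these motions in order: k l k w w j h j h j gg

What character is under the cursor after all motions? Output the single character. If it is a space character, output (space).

After 1 (k): row=0 col=0 char='f'
After 2 (l): row=0 col=1 char='i'
After 3 (k): row=0 col=1 char='i'
After 4 (w): row=0 col=5 char='r'
After 5 (w): row=0 col=10 char='t'
After 6 (j): row=1 col=10 char='n'
After 7 (h): row=1 col=9 char='e'
After 8 (j): row=2 col=9 char='f'
After 9 (h): row=2 col=8 char='a'
After 10 (j): row=3 col=8 char='s'
After 11 (gg): row=0 col=0 char='f'

Answer: f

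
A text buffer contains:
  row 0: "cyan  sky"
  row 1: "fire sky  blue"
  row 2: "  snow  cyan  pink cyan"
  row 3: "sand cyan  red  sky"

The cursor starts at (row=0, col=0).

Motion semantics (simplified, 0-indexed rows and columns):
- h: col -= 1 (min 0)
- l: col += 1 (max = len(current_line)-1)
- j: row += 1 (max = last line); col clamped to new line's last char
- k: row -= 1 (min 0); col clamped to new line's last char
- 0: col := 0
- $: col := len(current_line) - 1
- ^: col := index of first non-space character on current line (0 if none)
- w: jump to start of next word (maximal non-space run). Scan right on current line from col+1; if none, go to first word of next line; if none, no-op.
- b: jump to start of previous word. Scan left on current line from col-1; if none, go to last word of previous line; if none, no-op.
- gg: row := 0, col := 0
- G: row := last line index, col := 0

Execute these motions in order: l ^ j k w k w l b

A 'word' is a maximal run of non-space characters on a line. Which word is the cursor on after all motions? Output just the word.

Answer: fire

Derivation:
After 1 (l): row=0 col=1 char='y'
After 2 (^): row=0 col=0 char='c'
After 3 (j): row=1 col=0 char='f'
After 4 (k): row=0 col=0 char='c'
After 5 (w): row=0 col=6 char='s'
After 6 (k): row=0 col=6 char='s'
After 7 (w): row=1 col=0 char='f'
After 8 (l): row=1 col=1 char='i'
After 9 (b): row=1 col=0 char='f'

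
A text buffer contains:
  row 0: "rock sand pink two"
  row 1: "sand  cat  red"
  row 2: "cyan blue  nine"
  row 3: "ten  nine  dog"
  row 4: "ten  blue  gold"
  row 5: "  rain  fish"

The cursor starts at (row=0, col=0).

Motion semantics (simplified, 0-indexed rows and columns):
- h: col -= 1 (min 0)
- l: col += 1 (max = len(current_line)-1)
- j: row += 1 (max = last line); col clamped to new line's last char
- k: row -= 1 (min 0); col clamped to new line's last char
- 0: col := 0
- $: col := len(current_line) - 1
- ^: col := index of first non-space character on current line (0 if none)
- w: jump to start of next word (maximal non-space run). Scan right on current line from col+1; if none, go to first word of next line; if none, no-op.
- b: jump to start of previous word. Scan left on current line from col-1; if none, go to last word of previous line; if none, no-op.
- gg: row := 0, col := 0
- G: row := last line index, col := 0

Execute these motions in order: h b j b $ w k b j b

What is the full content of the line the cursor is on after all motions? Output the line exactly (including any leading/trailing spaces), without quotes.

Answer: rock sand pink two

Derivation:
After 1 (h): row=0 col=0 char='r'
After 2 (b): row=0 col=0 char='r'
After 3 (j): row=1 col=0 char='s'
After 4 (b): row=0 col=15 char='t'
After 5 ($): row=0 col=17 char='o'
After 6 (w): row=1 col=0 char='s'
After 7 (k): row=0 col=0 char='r'
After 8 (b): row=0 col=0 char='r'
After 9 (j): row=1 col=0 char='s'
After 10 (b): row=0 col=15 char='t'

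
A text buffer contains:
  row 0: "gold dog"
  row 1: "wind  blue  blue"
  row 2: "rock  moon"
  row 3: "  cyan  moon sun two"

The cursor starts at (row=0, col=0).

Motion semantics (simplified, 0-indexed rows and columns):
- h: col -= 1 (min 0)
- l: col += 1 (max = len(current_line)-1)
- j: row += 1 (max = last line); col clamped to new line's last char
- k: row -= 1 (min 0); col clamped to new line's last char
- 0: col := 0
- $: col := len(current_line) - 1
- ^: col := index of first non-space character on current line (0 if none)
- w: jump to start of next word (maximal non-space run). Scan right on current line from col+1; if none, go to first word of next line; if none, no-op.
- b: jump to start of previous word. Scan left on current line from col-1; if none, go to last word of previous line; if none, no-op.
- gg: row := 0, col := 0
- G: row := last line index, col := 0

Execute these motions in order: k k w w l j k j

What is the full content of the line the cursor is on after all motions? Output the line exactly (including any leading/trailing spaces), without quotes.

After 1 (k): row=0 col=0 char='g'
After 2 (k): row=0 col=0 char='g'
After 3 (w): row=0 col=5 char='d'
After 4 (w): row=1 col=0 char='w'
After 5 (l): row=1 col=1 char='i'
After 6 (j): row=2 col=1 char='o'
After 7 (k): row=1 col=1 char='i'
After 8 (j): row=2 col=1 char='o'

Answer: rock  moon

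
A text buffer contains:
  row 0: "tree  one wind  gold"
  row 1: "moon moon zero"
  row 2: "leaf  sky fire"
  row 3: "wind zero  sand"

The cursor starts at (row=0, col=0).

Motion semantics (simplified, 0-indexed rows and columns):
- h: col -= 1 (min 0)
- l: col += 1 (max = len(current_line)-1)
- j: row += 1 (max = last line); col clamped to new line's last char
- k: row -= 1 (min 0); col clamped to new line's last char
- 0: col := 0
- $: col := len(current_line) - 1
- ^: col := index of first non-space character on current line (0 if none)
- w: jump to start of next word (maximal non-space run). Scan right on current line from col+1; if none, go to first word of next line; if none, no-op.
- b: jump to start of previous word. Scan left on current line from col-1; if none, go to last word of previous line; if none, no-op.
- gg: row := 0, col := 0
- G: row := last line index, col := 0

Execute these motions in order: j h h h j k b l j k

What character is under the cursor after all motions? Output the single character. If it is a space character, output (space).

Answer: d

Derivation:
After 1 (j): row=1 col=0 char='m'
After 2 (h): row=1 col=0 char='m'
After 3 (h): row=1 col=0 char='m'
After 4 (h): row=1 col=0 char='m'
After 5 (j): row=2 col=0 char='l'
After 6 (k): row=1 col=0 char='m'
After 7 (b): row=0 col=16 char='g'
After 8 (l): row=0 col=17 char='o'
After 9 (j): row=1 col=13 char='o'
After 10 (k): row=0 col=13 char='d'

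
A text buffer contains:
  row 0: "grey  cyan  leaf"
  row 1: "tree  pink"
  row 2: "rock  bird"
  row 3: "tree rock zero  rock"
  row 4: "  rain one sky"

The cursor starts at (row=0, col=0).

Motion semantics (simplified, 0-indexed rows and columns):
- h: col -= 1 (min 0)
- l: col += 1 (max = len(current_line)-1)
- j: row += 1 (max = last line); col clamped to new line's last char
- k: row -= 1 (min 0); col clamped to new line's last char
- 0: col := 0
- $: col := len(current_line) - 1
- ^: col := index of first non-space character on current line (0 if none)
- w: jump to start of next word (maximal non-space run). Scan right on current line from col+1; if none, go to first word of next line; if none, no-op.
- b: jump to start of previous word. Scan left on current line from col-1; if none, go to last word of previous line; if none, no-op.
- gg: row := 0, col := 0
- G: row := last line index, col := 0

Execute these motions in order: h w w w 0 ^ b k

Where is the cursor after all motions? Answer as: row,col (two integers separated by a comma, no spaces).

Answer: 0,12

Derivation:
After 1 (h): row=0 col=0 char='g'
After 2 (w): row=0 col=6 char='c'
After 3 (w): row=0 col=12 char='l'
After 4 (w): row=1 col=0 char='t'
After 5 (0): row=1 col=0 char='t'
After 6 (^): row=1 col=0 char='t'
After 7 (b): row=0 col=12 char='l'
After 8 (k): row=0 col=12 char='l'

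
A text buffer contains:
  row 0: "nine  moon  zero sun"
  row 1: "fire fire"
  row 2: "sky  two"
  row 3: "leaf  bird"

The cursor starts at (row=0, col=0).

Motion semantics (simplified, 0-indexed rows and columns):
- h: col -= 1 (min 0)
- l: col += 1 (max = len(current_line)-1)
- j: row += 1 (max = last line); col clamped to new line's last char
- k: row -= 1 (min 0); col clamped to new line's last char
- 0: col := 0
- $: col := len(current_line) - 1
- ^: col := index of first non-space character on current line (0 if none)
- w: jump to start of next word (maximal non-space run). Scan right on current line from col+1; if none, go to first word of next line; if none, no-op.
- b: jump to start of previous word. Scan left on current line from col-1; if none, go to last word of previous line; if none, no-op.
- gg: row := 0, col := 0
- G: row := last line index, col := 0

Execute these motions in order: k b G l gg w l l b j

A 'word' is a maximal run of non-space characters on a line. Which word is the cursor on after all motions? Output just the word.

Answer: fire

Derivation:
After 1 (k): row=0 col=0 char='n'
After 2 (b): row=0 col=0 char='n'
After 3 (G): row=3 col=0 char='l'
After 4 (l): row=3 col=1 char='e'
After 5 (gg): row=0 col=0 char='n'
After 6 (w): row=0 col=6 char='m'
After 7 (l): row=0 col=7 char='o'
After 8 (l): row=0 col=8 char='o'
After 9 (b): row=0 col=6 char='m'
After 10 (j): row=1 col=6 char='i'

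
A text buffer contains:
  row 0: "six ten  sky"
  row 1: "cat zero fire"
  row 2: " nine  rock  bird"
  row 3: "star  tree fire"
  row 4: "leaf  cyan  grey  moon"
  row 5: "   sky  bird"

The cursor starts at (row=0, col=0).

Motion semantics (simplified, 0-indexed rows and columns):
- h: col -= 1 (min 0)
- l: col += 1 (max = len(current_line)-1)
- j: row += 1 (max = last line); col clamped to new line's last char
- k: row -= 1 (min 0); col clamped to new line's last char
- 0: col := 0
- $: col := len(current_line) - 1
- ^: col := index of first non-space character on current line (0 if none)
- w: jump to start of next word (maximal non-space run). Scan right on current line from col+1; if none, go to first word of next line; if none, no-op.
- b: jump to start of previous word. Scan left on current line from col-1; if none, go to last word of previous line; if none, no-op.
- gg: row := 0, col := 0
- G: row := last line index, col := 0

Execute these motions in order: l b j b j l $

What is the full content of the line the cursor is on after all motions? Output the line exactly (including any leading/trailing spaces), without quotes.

Answer: cat zero fire

Derivation:
After 1 (l): row=0 col=1 char='i'
After 2 (b): row=0 col=0 char='s'
After 3 (j): row=1 col=0 char='c'
After 4 (b): row=0 col=9 char='s'
After 5 (j): row=1 col=9 char='f'
After 6 (l): row=1 col=10 char='i'
After 7 ($): row=1 col=12 char='e'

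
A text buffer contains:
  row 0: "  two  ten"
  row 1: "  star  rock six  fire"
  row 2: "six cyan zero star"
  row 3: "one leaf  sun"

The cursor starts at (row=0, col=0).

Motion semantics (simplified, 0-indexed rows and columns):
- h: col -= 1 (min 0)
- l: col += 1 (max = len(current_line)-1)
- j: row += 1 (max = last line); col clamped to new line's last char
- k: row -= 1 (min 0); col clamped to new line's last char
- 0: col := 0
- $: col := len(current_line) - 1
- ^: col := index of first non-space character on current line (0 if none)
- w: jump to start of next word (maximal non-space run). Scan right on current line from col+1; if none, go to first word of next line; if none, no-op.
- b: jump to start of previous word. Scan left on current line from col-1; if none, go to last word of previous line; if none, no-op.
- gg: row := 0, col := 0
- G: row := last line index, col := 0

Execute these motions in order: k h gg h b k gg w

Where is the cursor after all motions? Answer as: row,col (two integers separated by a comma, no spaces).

After 1 (k): row=0 col=0 char='_'
After 2 (h): row=0 col=0 char='_'
After 3 (gg): row=0 col=0 char='_'
After 4 (h): row=0 col=0 char='_'
After 5 (b): row=0 col=0 char='_'
After 6 (k): row=0 col=0 char='_'
After 7 (gg): row=0 col=0 char='_'
After 8 (w): row=0 col=2 char='t'

Answer: 0,2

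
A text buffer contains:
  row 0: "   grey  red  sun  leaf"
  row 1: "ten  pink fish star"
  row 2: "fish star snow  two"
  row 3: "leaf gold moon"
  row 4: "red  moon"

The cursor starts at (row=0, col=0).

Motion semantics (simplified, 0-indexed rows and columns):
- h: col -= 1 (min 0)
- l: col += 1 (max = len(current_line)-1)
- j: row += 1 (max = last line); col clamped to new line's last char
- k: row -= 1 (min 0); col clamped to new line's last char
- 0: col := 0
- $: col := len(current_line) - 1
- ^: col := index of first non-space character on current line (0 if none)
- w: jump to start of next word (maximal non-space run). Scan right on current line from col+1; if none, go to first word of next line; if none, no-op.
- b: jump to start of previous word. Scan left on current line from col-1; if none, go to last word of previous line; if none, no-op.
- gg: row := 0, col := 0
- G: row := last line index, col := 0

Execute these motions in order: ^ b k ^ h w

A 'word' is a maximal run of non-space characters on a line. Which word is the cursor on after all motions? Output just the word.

After 1 (^): row=0 col=3 char='g'
After 2 (b): row=0 col=3 char='g'
After 3 (k): row=0 col=3 char='g'
After 4 (^): row=0 col=3 char='g'
After 5 (h): row=0 col=2 char='_'
After 6 (w): row=0 col=3 char='g'

Answer: grey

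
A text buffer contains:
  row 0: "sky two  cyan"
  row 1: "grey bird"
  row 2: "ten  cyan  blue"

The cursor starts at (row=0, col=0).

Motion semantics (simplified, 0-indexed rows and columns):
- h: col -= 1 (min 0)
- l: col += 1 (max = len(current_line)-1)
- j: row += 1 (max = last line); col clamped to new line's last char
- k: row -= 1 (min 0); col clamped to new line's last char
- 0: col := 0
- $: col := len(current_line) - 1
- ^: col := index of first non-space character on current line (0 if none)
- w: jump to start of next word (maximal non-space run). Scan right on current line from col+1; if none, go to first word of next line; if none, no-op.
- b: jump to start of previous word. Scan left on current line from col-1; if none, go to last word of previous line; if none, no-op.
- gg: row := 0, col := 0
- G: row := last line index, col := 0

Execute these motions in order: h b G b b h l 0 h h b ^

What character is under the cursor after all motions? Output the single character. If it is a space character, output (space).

After 1 (h): row=0 col=0 char='s'
After 2 (b): row=0 col=0 char='s'
After 3 (G): row=2 col=0 char='t'
After 4 (b): row=1 col=5 char='b'
After 5 (b): row=1 col=0 char='g'
After 6 (h): row=1 col=0 char='g'
After 7 (l): row=1 col=1 char='r'
After 8 (0): row=1 col=0 char='g'
After 9 (h): row=1 col=0 char='g'
After 10 (h): row=1 col=0 char='g'
After 11 (b): row=0 col=9 char='c'
After 12 (^): row=0 col=0 char='s'

Answer: s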